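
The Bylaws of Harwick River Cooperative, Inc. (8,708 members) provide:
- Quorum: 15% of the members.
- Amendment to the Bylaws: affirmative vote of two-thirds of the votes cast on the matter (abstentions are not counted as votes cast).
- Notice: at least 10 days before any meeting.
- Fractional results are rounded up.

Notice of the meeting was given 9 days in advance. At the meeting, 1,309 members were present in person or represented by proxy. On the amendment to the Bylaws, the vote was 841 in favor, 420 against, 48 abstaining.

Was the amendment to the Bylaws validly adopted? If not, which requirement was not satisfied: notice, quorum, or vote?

Invalid — notice requirement not satisfied.

Notice: 9 days given; 10 required. Not satisfied.
Quorum: 15% of 8,708 = 1,306.20, rounded up to 1,307; 1,309 present. Satisfied.
Vote: requires two-thirds of the votes cast (1,309 − 48 abstaining = 1,261); 2/3 of 1261 = 840.67, rounded up to 841, so 841 needed; 841 in favor. Satisfied.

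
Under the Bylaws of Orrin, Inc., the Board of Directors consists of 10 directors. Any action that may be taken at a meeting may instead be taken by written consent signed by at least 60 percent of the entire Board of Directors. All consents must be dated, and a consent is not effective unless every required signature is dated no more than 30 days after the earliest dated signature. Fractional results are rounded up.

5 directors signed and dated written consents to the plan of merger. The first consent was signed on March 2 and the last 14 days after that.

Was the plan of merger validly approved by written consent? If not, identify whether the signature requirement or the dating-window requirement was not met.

Signatures required: at least 60 percent of 10 — 3/5 of 10 = 6, so 6 needed; 5 signed. Insufficient.
Dating window: the latest signature is 14 days after the earliest; the limit is 30 days. Within the window.

Not effective — insufficient signatures.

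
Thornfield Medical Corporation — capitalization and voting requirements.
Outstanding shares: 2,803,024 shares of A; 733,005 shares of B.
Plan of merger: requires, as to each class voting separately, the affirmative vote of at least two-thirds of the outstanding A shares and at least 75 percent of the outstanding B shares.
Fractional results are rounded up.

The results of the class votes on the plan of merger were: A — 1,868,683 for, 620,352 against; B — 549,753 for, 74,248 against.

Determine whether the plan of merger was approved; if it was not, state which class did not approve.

A: 2/3 of 2803024 = 1868682.67, rounded up to 1868683; 1,868,683 required, 1,868,683 in favor — approved.
B: 3/4 of 733005 = 549753.75, rounded up to 549754; 549,754 required, 549,753 in favor — not approved.

Not approved — the B shares did not give the required vote.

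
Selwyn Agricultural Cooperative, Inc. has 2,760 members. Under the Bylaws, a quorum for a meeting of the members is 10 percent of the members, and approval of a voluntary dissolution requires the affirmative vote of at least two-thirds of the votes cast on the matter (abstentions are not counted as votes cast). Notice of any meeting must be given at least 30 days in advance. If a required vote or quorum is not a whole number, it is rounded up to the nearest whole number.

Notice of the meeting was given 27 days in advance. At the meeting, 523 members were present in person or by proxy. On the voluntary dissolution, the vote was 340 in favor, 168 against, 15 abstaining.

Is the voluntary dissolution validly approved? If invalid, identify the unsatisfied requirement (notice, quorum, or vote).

Invalid — notice requirement not satisfied.

Notice: 27 days given; 30 required. Not satisfied.
Quorum: 10% of 2,760 = 276; 523 present. Satisfied.
Vote: requires two-thirds of the votes cast (523 − 15 abstaining = 508); 2/3 of 508 = 338.67, rounded up to 339, so 339 needed; 340 in favor. Satisfied.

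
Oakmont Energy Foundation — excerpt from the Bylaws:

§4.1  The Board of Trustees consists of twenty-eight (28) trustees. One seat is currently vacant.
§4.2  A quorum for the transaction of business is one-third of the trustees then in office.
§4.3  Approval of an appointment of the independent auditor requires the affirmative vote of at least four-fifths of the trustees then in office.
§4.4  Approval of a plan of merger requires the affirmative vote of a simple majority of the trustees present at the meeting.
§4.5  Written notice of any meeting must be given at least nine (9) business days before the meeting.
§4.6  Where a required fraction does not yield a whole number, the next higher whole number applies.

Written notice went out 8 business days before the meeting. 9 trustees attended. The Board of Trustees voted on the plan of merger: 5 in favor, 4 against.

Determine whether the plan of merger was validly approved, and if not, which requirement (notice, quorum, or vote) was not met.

Invalid — notice requirement not satisfied.

Notice: 8 business days given; 9 required (8 < 9). Not satisfied.
Quorum: 9 present; quorum is 9. Satisfied.
Vote: the plan of merger requires a majority of the trustees present (9). A majority of 9 is 5, so 5 affirmative votes are needed; 5 voted in favor. Satisfied.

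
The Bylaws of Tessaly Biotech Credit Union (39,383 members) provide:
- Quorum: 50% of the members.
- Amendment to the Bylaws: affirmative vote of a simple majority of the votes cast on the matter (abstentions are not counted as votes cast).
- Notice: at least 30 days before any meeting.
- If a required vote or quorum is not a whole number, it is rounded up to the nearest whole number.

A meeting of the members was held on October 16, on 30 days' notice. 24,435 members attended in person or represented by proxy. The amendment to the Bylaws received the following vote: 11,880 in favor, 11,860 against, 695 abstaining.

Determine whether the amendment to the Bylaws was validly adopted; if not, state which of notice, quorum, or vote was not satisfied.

Notice: 30 days given; 30 required. Satisfied.
Quorum: 50% of 39,383 = 19,691.50, rounded up to 19,692; 24,435 present. Satisfied.
Vote: requires a majority of the votes cast (24,435 − 695 abstaining = 23,740); a majority of 23740 is 11871, so 11,871 needed; 11,880 in favor. Satisfied.

Valid — all requirements satisfied.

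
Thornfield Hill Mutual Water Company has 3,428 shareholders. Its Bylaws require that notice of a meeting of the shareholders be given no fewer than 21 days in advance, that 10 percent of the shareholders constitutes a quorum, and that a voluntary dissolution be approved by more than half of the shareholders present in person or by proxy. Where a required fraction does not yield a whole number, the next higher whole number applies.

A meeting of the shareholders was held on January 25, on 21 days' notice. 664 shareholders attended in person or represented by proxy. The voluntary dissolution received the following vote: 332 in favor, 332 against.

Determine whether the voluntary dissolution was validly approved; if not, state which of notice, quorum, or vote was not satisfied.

Invalid — vote requirement not satisfied.

Notice: 21 days given; 21 required. Satisfied.
Quorum: 10% of 3,428 = 342.80, rounded up to 343; 664 present. Satisfied.
Vote: requires a majority of those present (664); a majority of 664 is 333, so 333 needed; 332 in favor. Not satisfied.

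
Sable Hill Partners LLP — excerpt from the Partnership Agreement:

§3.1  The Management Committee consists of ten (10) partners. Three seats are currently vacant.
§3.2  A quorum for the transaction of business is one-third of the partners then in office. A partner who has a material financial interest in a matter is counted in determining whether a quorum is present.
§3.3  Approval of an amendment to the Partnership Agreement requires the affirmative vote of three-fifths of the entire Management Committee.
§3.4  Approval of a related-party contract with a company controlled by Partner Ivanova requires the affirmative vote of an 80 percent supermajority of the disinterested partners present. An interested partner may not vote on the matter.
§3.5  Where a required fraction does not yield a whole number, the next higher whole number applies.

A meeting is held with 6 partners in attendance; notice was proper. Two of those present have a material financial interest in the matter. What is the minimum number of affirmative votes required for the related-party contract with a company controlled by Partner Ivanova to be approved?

4

The related-party contract with a company controlled by Partner Ivanova requires four-fifths of the disinterested partners present (6 − 2 = 4).
4/5 of 4 = 3.20, rounded up to 4.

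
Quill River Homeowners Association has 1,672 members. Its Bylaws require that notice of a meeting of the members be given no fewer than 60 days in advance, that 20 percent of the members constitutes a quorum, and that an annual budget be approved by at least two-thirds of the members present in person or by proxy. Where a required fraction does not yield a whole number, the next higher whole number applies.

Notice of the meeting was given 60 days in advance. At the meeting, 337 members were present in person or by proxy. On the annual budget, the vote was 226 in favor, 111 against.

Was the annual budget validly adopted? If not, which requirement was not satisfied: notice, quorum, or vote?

Notice: 60 days given; 60 required. Satisfied.
Quorum: 20% of 1,672 = 334.40, rounded up to 335; 337 present. Satisfied.
Vote: requires two-thirds of those present (337); 2/3 of 337 = 224.67, rounded up to 225, so 225 needed; 226 in favor. Satisfied.

Valid — all requirements satisfied.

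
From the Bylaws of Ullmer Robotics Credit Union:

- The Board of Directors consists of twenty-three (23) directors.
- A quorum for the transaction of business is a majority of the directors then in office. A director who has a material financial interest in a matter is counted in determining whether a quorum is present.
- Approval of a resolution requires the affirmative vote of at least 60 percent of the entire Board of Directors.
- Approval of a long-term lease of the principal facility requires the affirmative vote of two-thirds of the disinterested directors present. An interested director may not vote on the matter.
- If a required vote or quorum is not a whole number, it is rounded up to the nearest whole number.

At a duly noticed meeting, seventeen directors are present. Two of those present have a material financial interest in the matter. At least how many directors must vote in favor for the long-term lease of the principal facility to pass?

The long-term lease of the principal facility requires two-thirds of the disinterested directors present (17 − 2 = 15).
2/3 of 15 = 10.

10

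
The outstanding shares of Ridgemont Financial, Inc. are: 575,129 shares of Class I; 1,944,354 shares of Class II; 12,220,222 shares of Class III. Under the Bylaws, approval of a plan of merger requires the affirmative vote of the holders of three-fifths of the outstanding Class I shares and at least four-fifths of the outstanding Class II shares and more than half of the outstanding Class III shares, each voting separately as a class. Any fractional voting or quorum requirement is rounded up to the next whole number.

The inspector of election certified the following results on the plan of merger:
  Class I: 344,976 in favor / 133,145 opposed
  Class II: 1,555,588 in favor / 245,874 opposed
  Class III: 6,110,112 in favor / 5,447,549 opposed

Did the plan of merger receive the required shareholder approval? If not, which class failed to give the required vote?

Class I: 3/5 of 575129 = 345077.40, rounded up to 345078; 345,078 required, 344,976 in favor — not approved.
Class II: 4/5 of 1944354 = 1555483.20, rounded up to 1555484; 1,555,484 required, 1,555,588 in favor — approved.
Class III: a majority of 12220222 is 6110112; 6,110,112 required, 6,110,112 in favor — approved.

Not approved — the Class I shares did not give the required vote.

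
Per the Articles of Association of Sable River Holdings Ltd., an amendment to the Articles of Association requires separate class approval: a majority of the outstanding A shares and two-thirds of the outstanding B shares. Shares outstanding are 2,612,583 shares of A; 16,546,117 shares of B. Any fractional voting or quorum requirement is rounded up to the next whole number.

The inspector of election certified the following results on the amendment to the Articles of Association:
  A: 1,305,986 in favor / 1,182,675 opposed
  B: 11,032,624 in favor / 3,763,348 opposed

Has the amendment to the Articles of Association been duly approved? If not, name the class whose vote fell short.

A: a majority of 2612583 is 1306292; 1,306,292 required, 1,305,986 in favor — not approved.
B: 2/3 of 16546117 = 11030744.67, rounded up to 11030745; 11,030,745 required, 11,032,624 in favor — approved.

Not approved — the A shares did not give the required vote.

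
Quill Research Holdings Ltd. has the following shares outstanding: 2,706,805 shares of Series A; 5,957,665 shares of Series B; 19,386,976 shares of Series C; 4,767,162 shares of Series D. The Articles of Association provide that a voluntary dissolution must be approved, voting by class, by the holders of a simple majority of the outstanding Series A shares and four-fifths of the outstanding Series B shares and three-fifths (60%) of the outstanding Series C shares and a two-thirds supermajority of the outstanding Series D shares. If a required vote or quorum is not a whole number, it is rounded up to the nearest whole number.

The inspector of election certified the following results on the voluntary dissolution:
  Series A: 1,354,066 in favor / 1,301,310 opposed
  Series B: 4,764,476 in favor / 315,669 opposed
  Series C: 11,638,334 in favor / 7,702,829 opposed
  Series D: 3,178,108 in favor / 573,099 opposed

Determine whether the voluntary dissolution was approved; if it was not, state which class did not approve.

Not approved — the Series B shares did not give the required vote.

Series A: a majority of 2706805 is 1353403; 1,353,403 required, 1,354,066 in favor — approved.
Series B: 4/5 of 5957665 = 4766132; 4,766,132 required, 4,764,476 in favor — not approved.
Series C: 3/5 of 19386976 = 11632185.60, rounded up to 11632186; 11,632,186 required, 11,638,334 in favor — approved.
Series D: 2/3 of 4767162 = 3178108; 3,178,108 required, 3,178,108 in favor — approved.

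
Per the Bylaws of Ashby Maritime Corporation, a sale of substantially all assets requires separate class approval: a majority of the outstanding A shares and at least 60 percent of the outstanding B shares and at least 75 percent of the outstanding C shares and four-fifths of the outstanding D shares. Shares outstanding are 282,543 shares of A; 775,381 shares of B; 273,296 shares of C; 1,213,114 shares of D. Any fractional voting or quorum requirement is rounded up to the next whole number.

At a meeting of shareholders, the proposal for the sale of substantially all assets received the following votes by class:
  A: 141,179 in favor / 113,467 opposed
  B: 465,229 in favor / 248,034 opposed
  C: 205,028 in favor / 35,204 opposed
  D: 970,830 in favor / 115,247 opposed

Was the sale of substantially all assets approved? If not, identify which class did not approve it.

A: a majority of 282543 is 141272; 141,272 required, 141,179 in favor — not approved.
B: 3/5 of 775381 = 465228.60, rounded up to 465229; 465,229 required, 465,229 in favor — approved.
C: 3/4 of 273296 = 204972; 204,972 required, 205,028 in favor — approved.
D: 4/5 of 1213114 = 970491.20, rounded up to 970492; 970,492 required, 970,830 in favor — approved.

Not approved — the A shares did not give the required vote.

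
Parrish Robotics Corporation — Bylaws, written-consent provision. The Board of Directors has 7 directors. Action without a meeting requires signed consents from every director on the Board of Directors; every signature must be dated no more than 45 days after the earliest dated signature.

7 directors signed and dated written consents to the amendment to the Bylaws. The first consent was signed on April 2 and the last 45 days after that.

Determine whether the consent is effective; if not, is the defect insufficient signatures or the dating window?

Signatures required: the unanimous vote of 7 — unanimous means all 7, so 7 needed; 7 signed. Sufficient.
Dating window: the latest signature is 45 days after the earliest; the limit is 45 days. Within the window.

Effective — both the signature and dating-window requirements are satisfied.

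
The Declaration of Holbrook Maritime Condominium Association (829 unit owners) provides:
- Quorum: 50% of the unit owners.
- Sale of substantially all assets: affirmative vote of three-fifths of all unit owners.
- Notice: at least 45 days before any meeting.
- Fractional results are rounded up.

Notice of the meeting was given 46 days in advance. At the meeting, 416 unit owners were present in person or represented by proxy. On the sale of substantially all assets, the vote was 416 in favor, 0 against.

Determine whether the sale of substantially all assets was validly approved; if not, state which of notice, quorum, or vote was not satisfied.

Invalid — vote requirement not satisfied.

Notice: 46 days given; 45 required. Satisfied.
Quorum: 50% of 829 = 414.50, rounded up to 415; 416 present. Satisfied.
Vote: requires three-fifths of all unit owners (829); 3/5 of 829 = 497.40, rounded up to 498, so 498 needed; 416 in favor. Not satisfied.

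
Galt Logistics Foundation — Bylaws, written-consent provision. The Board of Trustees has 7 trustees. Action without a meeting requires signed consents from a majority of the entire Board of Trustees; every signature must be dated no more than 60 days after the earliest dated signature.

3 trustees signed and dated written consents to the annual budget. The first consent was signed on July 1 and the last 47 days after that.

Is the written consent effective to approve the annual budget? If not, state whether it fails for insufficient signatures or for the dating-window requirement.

Signatures required: a majority of 7 — a majority of 7 is 4, so 4 needed; 3 signed. Insufficient.
Dating window: the latest signature is 47 days after the earliest; the limit is 60 days. Within the window.

Not effective — insufficient signatures.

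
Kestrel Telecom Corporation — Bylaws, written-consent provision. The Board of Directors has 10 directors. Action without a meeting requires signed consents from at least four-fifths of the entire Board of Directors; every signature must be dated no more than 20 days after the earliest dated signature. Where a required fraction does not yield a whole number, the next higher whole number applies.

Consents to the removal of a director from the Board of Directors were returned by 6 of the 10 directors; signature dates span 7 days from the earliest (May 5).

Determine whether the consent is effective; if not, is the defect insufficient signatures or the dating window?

Not effective — insufficient signatures.

Signatures required: at least four-fifths of 10 — 4/5 of 10 = 8, so 8 needed; 6 signed. Insufficient.
Dating window: the latest signature is 7 days after the earliest; the limit is 20 days. Within the window.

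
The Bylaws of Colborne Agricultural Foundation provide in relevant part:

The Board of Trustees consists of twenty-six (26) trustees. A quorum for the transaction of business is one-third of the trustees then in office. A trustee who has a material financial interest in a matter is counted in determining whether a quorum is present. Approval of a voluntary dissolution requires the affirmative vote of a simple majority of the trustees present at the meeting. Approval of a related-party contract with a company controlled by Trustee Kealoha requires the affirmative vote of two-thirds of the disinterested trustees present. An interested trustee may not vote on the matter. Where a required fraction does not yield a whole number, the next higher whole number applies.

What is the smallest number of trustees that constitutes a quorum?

1/3 of 26 = 8.67, rounded up to 9.

9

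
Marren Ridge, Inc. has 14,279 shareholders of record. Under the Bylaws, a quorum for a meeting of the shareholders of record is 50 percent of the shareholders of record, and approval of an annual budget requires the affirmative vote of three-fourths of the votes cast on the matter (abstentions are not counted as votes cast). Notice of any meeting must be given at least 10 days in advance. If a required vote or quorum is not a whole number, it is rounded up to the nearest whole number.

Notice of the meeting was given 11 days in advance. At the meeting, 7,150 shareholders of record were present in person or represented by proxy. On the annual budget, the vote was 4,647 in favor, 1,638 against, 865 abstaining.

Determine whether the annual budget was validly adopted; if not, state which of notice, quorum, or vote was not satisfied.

Invalid — vote requirement not satisfied.

Notice: 11 days given; 10 required. Satisfied.
Quorum: 50% of 14,279 = 7,139.50, rounded up to 7,140; 7,150 present. Satisfied.
Vote: requires three-fourths of the votes cast (7,150 − 865 abstaining = 6,285); 3/4 of 6285 = 4713.75, rounded up to 4714, so 4,714 needed; 4,647 in favor. Not satisfied.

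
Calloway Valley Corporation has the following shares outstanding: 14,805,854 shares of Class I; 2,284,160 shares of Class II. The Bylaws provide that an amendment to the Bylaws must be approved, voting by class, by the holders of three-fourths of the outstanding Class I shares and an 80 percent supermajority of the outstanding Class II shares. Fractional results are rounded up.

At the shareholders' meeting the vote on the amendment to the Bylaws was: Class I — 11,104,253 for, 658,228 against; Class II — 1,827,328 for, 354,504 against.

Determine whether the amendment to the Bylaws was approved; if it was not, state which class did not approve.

Not approved — the Class I shares did not give the required vote.

Class I: 3/4 of 14805854 = 11104390.50, rounded up to 11104391; 11,104,391 required, 11,104,253 in favor — not approved.
Class II: 4/5 of 2284160 = 1827328; 1,827,328 required, 1,827,328 in favor — approved.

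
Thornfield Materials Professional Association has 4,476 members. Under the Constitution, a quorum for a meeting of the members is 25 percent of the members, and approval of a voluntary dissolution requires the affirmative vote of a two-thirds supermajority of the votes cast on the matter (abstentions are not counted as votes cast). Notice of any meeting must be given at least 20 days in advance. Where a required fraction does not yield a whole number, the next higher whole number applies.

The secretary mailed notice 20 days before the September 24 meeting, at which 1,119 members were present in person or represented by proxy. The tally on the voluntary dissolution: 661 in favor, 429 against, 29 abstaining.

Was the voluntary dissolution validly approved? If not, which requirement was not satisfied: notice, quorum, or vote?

Notice: 20 days given; 20 required. Satisfied.
Quorum: 25% of 4,476 = 1,119; 1,119 present. Satisfied.
Vote: requires two-thirds of the votes cast (1,119 − 29 abstaining = 1,090); 2/3 of 1090 = 726.67, rounded up to 727, so 727 needed; 661 in favor. Not satisfied.

Invalid — vote requirement not satisfied.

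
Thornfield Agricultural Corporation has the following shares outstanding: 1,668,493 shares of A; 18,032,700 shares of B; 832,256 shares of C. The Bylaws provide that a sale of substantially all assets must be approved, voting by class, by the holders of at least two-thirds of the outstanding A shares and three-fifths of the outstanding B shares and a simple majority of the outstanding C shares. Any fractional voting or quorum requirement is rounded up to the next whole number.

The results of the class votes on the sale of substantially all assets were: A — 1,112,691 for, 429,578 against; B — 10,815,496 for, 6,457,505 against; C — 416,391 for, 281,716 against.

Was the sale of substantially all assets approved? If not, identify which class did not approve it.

Not approved — the B shares did not give the required vote.

A: 2/3 of 1668493 = 1112328.67, rounded up to 1112329; 1,112,329 required, 1,112,691 in favor — approved.
B: 3/5 of 18032700 = 10819620; 10,819,620 required, 10,815,496 in favor — not approved.
C: a majority of 832256 is 416129; 416,129 required, 416,391 in favor — approved.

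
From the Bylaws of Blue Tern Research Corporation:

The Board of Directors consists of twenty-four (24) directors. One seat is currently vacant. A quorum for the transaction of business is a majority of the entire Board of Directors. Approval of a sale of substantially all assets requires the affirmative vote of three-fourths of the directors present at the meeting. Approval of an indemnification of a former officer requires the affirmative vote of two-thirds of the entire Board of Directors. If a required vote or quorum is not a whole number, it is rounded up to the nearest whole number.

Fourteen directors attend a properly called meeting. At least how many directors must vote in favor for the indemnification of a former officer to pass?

16

The indemnification of a former officer requires two-thirds of the entire Board of Directors (24).
2/3 of 24 = 16.
(Only 14 can vote, so the indemnification of a former officer cannot pass at this meeting, but the required vote is still 16.)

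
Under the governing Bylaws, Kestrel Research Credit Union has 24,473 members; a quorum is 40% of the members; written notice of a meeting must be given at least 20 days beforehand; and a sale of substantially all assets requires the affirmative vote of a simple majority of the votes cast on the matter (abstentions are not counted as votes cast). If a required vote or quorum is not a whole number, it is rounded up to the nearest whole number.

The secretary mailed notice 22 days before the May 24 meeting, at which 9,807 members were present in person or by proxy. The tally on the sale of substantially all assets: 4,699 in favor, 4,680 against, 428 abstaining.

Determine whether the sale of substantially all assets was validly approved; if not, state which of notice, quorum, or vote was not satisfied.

Valid — all requirements satisfied.

Notice: 22 days given; 20 required. Satisfied.
Quorum: 40% of 24,473 = 9,789.20, rounded up to 9,790; 9,807 present. Satisfied.
Vote: requires a majority of the votes cast (9,807 − 428 abstaining = 9,379); a majority of 9379 is 4690, so 4,690 needed; 4,699 in favor. Satisfied.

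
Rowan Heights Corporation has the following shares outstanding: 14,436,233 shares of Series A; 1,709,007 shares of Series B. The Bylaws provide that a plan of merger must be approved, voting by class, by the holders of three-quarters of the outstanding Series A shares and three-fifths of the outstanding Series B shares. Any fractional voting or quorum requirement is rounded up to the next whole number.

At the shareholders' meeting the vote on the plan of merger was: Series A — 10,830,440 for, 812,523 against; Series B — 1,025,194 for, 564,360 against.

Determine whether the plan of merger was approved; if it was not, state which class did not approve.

Series A: 3/4 of 14436233 = 10827174.75, rounded up to 10827175; 10,827,175 required, 10,830,440 in favor — approved.
Series B: 3/5 of 1709007 = 1025404.20, rounded up to 1025405; 1,025,405 required, 1,025,194 in favor — not approved.

Not approved — the Series B shares did not give the required vote.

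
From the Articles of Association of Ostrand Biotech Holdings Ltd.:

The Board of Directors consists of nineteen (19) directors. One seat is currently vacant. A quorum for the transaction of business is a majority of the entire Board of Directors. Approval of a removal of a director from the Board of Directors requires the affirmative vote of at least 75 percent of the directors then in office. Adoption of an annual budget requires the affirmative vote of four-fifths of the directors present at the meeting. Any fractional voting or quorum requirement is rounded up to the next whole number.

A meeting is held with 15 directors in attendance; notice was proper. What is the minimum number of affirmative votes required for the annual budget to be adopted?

The annual budget requires four-fifths of the directors present (15).
4/5 of 15 = 12.

12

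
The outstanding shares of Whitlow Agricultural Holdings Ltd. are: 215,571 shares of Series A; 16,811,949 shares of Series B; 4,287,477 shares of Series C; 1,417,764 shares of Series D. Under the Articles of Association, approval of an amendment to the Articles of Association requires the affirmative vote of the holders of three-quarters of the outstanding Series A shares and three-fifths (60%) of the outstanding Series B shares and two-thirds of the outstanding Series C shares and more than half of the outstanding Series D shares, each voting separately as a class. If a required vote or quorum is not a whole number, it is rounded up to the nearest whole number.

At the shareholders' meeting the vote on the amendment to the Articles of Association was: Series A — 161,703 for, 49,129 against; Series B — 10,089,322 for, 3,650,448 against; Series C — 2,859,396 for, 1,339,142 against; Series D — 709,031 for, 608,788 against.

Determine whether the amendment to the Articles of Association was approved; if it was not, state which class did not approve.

Series A: 3/4 of 215571 = 161678.25, rounded up to 161679; 161,679 required, 161,703 in favor — approved.
Series B: 3/5 of 16811949 = 10087169.40, rounded up to 10087170; 10,087,170 required, 10,089,322 in favor — approved.
Series C: 2/3 of 4287477 = 2858318; 2,858,318 required, 2,859,396 in favor — approved.
Series D: a majority of 1417764 is 708883; 708,883 required, 709,031 in favor — approved.

Approved — every class gave the required vote.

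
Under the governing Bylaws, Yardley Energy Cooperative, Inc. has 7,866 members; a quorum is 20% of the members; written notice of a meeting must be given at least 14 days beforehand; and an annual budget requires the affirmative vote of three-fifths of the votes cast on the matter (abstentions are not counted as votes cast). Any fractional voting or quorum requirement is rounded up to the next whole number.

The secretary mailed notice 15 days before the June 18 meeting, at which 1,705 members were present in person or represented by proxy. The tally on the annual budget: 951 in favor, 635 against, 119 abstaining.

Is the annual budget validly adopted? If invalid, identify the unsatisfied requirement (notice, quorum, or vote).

Notice: 15 days given; 14 required. Satisfied.
Quorum: 20% of 7,866 = 1,573.20, rounded up to 1,574; 1,705 present. Satisfied.
Vote: requires three-fifths of the votes cast (1,705 − 119 abstaining = 1,586); 3/5 of 1586 = 951.60, rounded up to 952, so 952 needed; 951 in favor. Not satisfied.

Invalid — vote requirement not satisfied.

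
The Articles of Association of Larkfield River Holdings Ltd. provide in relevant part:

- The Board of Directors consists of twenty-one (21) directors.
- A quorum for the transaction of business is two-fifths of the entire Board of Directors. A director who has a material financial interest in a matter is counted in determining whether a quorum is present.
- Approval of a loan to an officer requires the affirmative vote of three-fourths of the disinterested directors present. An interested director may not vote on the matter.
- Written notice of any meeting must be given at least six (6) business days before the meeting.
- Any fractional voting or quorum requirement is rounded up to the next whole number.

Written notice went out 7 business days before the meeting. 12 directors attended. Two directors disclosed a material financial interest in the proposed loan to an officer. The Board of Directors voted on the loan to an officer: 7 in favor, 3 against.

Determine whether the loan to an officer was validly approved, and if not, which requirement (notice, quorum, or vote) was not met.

Invalid — vote requirement not satisfied.

Notice: 7 business days given; 6 required (7 ≥ 6). Satisfied.
Quorum: 12 present (interested directors count toward quorum); quorum is 9. Satisfied.
Vote: the loan to an officer requires three-fourths of the disinterested directors present (12 − 2 = 10). 3/4 of 10 = 7.50, rounded up to 8, so 8 affirmative votes are needed; 7 voted in favor. Not satisfied.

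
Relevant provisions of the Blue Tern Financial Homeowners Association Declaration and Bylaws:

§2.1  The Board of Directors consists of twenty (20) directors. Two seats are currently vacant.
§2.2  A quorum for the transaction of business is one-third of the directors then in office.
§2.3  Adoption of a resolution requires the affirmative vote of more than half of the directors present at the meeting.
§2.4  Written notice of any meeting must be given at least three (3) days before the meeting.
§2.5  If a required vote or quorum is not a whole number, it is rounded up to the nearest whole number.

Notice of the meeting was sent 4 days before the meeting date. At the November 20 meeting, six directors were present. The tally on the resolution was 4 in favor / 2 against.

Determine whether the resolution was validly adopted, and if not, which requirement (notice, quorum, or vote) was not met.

Valid — all requirements satisfied.

Notice: 4 days given; 3 required (4 ≥ 3). Satisfied.
Quorum: 6 present; quorum is 6. Satisfied.
Vote: the resolution requires a majority of the directors present (6). A majority of 6 is 4, so 4 affirmative votes are needed; 4 voted in favor. Satisfied.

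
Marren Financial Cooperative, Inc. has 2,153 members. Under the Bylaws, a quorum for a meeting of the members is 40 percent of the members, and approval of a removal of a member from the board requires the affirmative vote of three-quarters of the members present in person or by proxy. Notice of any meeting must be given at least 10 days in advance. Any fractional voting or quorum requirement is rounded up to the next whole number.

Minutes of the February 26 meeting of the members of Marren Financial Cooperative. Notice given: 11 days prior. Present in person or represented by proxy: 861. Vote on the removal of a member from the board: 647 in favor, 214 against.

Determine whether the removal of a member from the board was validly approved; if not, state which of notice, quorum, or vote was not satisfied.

Notice: 11 days given; 10 required. Satisfied.
Quorum: 40% of 2,153 = 861.20, rounded up to 862; 861 present. Not satisfied.
Vote: requires three-fourths of those present (861); 3/4 of 861 = 645.75, rounded up to 646, so 646 needed; 647 in favor. Satisfied.

Invalid — quorum requirement not satisfied.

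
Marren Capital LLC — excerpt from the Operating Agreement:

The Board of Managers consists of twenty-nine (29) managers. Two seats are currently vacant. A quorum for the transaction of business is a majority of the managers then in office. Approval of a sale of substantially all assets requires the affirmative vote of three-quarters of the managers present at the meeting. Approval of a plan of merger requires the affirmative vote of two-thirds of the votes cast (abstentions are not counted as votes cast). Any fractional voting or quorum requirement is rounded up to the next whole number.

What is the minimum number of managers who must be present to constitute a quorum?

A majority of 27 is 14.

14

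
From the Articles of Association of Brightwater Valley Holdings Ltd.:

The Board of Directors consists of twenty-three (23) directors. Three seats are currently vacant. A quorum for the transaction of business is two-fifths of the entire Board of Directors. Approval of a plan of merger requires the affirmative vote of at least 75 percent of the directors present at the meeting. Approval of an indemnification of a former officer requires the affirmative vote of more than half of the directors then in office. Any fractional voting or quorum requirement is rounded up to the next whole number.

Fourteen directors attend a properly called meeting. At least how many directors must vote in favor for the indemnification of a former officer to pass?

The indemnification of a former officer requires a majority of the directors then in office (20).
A majority of 20 is 11.

11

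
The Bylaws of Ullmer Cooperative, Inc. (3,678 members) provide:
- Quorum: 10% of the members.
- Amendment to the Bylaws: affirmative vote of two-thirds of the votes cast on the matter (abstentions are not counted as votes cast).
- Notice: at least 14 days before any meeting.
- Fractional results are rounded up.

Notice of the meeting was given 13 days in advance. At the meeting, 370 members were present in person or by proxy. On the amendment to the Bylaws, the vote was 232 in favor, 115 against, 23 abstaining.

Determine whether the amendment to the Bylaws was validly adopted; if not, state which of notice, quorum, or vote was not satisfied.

Invalid — notice requirement not satisfied.

Notice: 13 days given; 14 required. Not satisfied.
Quorum: 10% of 3,678 = 367.80, rounded up to 368; 370 present. Satisfied.
Vote: requires two-thirds of the votes cast (370 − 23 abstaining = 347); 2/3 of 347 = 231.33, rounded up to 232, so 232 needed; 232 in favor. Satisfied.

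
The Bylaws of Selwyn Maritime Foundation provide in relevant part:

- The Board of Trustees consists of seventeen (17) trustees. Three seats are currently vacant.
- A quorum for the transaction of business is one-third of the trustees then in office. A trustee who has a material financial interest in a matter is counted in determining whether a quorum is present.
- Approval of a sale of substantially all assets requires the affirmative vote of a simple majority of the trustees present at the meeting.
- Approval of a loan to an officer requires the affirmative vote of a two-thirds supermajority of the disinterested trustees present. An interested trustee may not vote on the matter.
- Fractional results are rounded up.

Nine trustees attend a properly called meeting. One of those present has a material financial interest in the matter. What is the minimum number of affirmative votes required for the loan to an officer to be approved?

The loan to an officer requires two-thirds of the disinterested trustees present (9 − 1 = 8).
2/3 of 8 = 5.33, rounded up to 6.

6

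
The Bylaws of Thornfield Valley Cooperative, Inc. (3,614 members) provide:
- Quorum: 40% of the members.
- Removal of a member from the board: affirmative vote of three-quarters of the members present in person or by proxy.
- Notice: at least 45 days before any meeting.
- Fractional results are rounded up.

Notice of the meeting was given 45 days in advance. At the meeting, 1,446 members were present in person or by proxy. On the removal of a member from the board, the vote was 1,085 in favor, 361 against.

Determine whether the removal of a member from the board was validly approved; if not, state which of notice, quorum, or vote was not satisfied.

Notice: 45 days given; 45 required. Satisfied.
Quorum: 40% of 3,614 = 1,445.60, rounded up to 1,446; 1,446 present. Satisfied.
Vote: requires three-fourths of those present (1,446); 3/4 of 1446 = 1084.50, rounded up to 1085, so 1,085 needed; 1,085 in favor. Satisfied.

Valid — all requirements satisfied.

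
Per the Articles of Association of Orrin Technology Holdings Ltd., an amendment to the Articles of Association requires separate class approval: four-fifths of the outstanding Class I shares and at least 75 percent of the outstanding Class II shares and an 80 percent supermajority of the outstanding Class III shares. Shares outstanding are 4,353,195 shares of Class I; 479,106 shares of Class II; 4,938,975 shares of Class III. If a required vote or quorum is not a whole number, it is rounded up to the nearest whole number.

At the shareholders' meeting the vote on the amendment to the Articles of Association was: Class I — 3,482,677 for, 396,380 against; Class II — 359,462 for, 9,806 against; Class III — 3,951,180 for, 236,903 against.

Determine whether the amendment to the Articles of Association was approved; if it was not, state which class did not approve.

Approved — every class gave the required vote.

Class I: 4/5 of 4353195 = 3482556; 3,482,556 required, 3,482,677 in favor — approved.
Class II: 3/4 of 479106 = 359329.50, rounded up to 359330; 359,330 required, 359,462 in favor — approved.
Class III: 4/5 of 4938975 = 3951180; 3,951,180 required, 3,951,180 in favor — approved.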